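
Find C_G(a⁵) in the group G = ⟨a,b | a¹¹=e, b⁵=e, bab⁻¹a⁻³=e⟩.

⟨a⁵⟩ ⊆ C_G(a⁵) since powers of a⁵ commute with a⁵; so |C_G(a⁵)| ≥ |⟨a⁵⟩| = 11.
By orbit–stabilizer, |C_G(a⁵)| = |G| / |conj. class of a⁵| = 55 / 5 = 11.
The 11 elements commuting with a⁵ are {e, a, a², a³, a⁴, a⁵, a⁶, a⁷, a⁸, a⁹, a¹⁰}.

Answer: {e, a, a², a³, a⁴, a⁵, a⁶, a⁷, a⁸, a⁹, a¹⁰}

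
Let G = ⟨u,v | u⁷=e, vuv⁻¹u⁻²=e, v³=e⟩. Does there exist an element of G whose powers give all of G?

Every cyclic group is abelian. But u·v = uv while v·u = u²v, so u·v ≠ v·u and G is not abelian. Hence G is not cyclic.

Answer: No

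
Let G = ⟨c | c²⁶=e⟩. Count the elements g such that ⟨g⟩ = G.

G is cyclic of order 26. An element generates G iff its order is 26, and a cyclic group of order 26 has exactly φ(26) = 12 such elements.

Answer: 12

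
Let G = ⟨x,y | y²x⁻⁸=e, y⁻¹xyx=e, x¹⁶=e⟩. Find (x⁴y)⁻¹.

The order of (x⁴y) is 4 (smallest k with (x⁴y)ᵏ = e), so (x⁴y)⁻¹ = (x⁴y)³ = x⁴y⁻¹.
Check: (x⁴y) · (x⁴y⁻¹) → (x⁴y) · x⁴ = y;   y · y⁻¹ = e, giving e as required.

Answer: x⁴y⁻¹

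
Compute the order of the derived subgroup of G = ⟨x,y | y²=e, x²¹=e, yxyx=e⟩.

G' = [G, G] is generated by all commutators. The generator-pair commutators are: [x, y] = x².
The subgroup they normally generate is {e, x, x², x³, x⁴, x⁵, x⁶, x⁷, x⁸, x⁹, x¹⁰, x¹¹, x¹², x¹³, x¹⁴, x¹⁵, x¹⁶, x¹⁷, x¹⁸, x¹⁹, x²⁰}, of order 21.
Check: |G/G'| = 42/21 = 2 is the order of the abelianisation.

Answer: 21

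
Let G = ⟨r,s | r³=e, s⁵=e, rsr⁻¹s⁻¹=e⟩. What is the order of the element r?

Compute successive powers until reaching e:
  r¹ = r, r² = r², r³ = e.
The smallest positive k with rᵏ = e is 3.

Answer: 3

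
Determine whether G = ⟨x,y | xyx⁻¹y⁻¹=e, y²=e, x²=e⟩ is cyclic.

|G| = 4, but the maximum element order in G is 2 < 4. No single element generates all of G, so G is not cyclic.

Answer: No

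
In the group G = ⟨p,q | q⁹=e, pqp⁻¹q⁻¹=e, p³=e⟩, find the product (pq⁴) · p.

Compute (pq⁴) · p by multiplying left to right and reducing via the relations at each step:
  (pq⁴) · p = p²q⁴

Answer: p²q⁴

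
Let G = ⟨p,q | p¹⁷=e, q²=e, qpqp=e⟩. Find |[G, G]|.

G' = [G, G] is generated by all commutators. The generator-pair commutators are: [p, q] = p².
The subgroup they normally generate is {e, p, p², p³, p⁴, p⁵, p⁶, p⁷, p⁸, p⁹, p¹⁰, p¹¹, p¹², p¹³, p¹⁴, p¹⁵, p¹⁶}, of order 17.
Check: |G/G'| = 34/17 = 2 is the order of the abelianisation.

Answer: 17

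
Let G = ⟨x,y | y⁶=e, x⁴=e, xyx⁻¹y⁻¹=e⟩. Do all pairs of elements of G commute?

Each pair of generators commutes: x·y = xy = y·x. Since the generators pairwise commute, every element of G commutes with every other, so G is abelian.

Answer: Yes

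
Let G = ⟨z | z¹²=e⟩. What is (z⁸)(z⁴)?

Compute (z⁸) · (z⁴) by multiplying left to right and reducing via the relations at each step:
  (z⁸) · z⁴ = e

Answer: e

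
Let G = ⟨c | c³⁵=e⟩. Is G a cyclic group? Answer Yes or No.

|G| = 35. The element c has order 35 (its powers give 35 distinct elements), so ⟨c⟩ = G and G is cyclic.

Answer: Yes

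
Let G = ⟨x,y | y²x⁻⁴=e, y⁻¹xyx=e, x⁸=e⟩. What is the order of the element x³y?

Compute successive powers until reaching e:
  (x³y)¹ = x³y, (x³y)² = x⁴, (x³y)³ = x³y⁻¹, (x³y)⁴ = e.
The smallest positive k with (x³y)ᵏ = e is 4.

Answer: 4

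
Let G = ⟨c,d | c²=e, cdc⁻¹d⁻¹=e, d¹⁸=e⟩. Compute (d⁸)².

Compute successive powers of (d⁸), reducing at each step:
  (d⁸)²: (d⁸) · d⁸ = d¹⁶

Answer: d¹⁶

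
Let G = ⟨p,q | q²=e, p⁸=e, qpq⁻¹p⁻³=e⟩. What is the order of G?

Enumerate words in the generators, reducing via the relations: the distinct elements are
  {e, p, q, pq, p², p³, p⁴, p⁵, p⁶, p⁷, p²q, p³q, p⁴q, p⁵q, p⁶q, p⁷q}.
No further products give new elements, so |G| = 16.

Answer: 16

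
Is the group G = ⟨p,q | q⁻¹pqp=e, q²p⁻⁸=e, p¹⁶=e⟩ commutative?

p·q = pq but q·p = p⁷q⁻¹, so p·q ≠ q·p and G is not abelian.

Answer: No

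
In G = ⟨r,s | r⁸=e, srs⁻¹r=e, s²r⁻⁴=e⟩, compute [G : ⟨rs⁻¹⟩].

First find ord(rs⁻¹) by computing successive powers:
  (rs⁻¹)¹ = rs⁻¹, (rs⁻¹)² = r⁴, (rs⁻¹)³ = rs, (rs⁻¹)⁴ = e.
So |⟨rs⁻¹⟩| = ord(rs⁻¹) = 4. With |G| = 16, by Lagrange [G : ⟨rs⁻¹⟩] = 16/4 = 4.

Answer: 4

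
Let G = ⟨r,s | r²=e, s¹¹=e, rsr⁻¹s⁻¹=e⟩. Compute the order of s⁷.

Compute successive powers until reaching e:
  (s⁷)¹ = s⁷, (s⁷)² = s³, (s⁷)³ = s¹⁰, (s⁷)⁴ = s⁶, (s⁷)⁵ = s², (s⁷)⁶ = s⁹, (s⁷)⁷ = s⁵, (s⁷)⁸ = s, (s⁷)⁹ = s⁸, (s⁷)¹⁰ = s⁴, (s⁷)¹¹ = e.
The smallest positive k with (s⁷)ᵏ = e is 11.

Answer: 11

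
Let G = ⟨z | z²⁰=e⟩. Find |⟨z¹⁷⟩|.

|⟨z¹⁷⟩| equals the order of z¹⁷. Compute successive powers until reaching e:
  (z¹⁷)¹ = z¹⁷, (z¹⁷)² = z¹⁴, (z¹⁷)³ = z¹¹, (z¹⁷)⁴ = z⁸, (z¹⁷)⁵ = z⁵, (z¹⁷)⁶ = z², (z¹⁷)⁷ = z¹⁹, (z¹⁷)⁸ = z¹⁶, (z¹⁷)⁹ = z¹³, (z¹⁷)¹⁰ = z¹⁰, (z¹⁷)¹¹ = z⁷, (z¹⁷)¹² = z⁴, (z¹⁷)¹³ = z, (z¹⁷)¹⁴ = z¹⁸, (z¹⁷)¹⁵ = z¹⁵, (z¹⁷)¹⁶ = z¹², (z¹⁷)¹⁷ = z⁹, (z¹⁷)¹⁸ = z⁶, (z¹⁷)¹⁹ = z³, (z¹⁷)²⁰ = e.
The smallest positive k with (z¹⁷)ᵏ = e is 20, so |⟨z¹⁷⟩| = 20.

Answer: 20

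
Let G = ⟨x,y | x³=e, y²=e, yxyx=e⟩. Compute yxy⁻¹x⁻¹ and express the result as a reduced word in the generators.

[y, x] = y·x·y⁻¹·x⁻¹.
  y · x = x²y
  (x²y) · y = x²
  (x²) · (x²) = x

Answer: x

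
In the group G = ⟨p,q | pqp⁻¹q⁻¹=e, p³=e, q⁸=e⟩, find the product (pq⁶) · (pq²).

Compute (pq⁶) · (pq²) by multiplying left to right and reducing via the relations at each step:
  (pq⁶) · p = p²q⁶
  (p²q⁶) · q² = p²

Answer: p²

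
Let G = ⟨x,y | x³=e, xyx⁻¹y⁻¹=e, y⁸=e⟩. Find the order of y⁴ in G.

Compute successive powers until reaching e:
  (y⁴)¹ = y⁴, (y⁴)² = e.
The smallest positive k with (y⁴)ᵏ = e is 2.

Answer: 2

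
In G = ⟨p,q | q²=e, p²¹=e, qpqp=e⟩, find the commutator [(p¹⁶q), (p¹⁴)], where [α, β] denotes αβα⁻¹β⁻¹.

[(p¹⁶q), (p¹⁴)] = (p¹⁶q)·(p¹⁴)·(p¹⁶q)⁻¹·(p¹⁴)⁻¹.
  (p¹⁶q) · (p¹⁴) = p²q
  (p²q) · (p¹⁶q) = p⁷
  (p⁷) · (p⁷) = p¹⁴

Answer: p¹⁴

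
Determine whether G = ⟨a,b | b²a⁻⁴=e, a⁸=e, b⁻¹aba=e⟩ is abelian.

a·b = ab but b·a = a³b⁻¹, so a·b ≠ b·a and G is not abelian.

Answer: No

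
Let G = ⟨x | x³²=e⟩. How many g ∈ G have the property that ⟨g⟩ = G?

G is cyclic of order 32. An element generates G iff its order is 32, and a cyclic group of order 32 has exactly φ(32) = 16 such elements.

Answer: 16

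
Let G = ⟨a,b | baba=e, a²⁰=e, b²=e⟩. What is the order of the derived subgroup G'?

G' = [G, G] is generated by all commutators. The generator-pair commutators are: [a, b] = a².
The subgroup they normally generate is {e, a², a⁴, a⁶, a⁸, a¹⁰, a¹², a¹⁴, a¹⁶, a¹⁸}, of order 10.
Check: |G/G'| = 40/10 = 4 is the order of the abelianisation.

Answer: 10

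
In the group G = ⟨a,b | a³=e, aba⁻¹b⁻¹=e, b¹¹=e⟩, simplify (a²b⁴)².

Compute successive powers of (a²b⁴), reducing at each step:
  (a²b⁴)²: (a²b⁴) · a² = ab⁴;   (ab⁴) · b⁴ = ab⁸

Answer: ab⁸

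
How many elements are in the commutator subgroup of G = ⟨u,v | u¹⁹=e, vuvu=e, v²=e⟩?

G' = [G, G] is generated by all commutators. The generator-pair commutators are: [u, v] = u².
The subgroup they normally generate is {e, u, u², u³, u⁴, u⁵, u⁶, u⁷, u⁸, u⁹, u¹⁰, u¹¹, u¹², u¹³, u¹⁴, u¹⁵, u¹⁶, u¹⁷, u¹⁸}, of order 19.
Check: |G/G'| = 38/19 = 2 is the order of the abelianisation.

Answer: 19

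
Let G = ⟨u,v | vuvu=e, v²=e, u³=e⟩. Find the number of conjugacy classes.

The conjugacy classes (representative and size) are:
  [e] (size 1), [u] (size 2), [uv] (size 3).
Class equation: 1 + 2 + 3 = 6 = |G|. So G has 3 conjugacy classes.

Answer: 3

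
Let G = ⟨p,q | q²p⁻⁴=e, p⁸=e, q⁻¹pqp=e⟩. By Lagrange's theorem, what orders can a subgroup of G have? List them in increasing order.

|G| = 16 = 2⁴. By Lagrange's theorem the order of any subgroup divides 16; the divisors of 16 are 1, 2, 4, 8, 16.

Answer: 1, 2, 4, 8, 16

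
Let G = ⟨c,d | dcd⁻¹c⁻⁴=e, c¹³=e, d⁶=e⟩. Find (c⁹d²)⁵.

Compute successive powers of (c⁹d²), reducing at each step:
  (c⁹d²)²: (c⁹d²) · c⁹ = c¹⁰d²;   (c¹⁰d²) · d² = c¹⁰d⁴
  (c⁹d²)³: (c¹⁰d⁴) · c⁹ = d⁴;   (d⁴) · d² = e
  (c⁹d²)⁴: e · c⁹ = c⁹;   (c⁹) · d² = c⁹d²
  (c⁹d²)⁵: (c⁹d²) · c⁹ = c¹⁰d²;   (c¹⁰d²) · d² = c¹⁰d⁴

Answer: c¹⁰d⁴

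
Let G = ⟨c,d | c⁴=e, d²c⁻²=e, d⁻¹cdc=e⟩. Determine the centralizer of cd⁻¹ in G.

⟨cd⁻¹⟩ ⊆ C_G(cd⁻¹) since powers of cd⁻¹ commute with cd⁻¹; so |C_G(cd⁻¹)| ≥ |⟨cd⁻¹⟩| = 4.
By orbit–stabilizer, |C_G(cd⁻¹)| = |G| / |conj. class of cd⁻¹| = 8 / 2 = 4.
The 4 elements commuting with cd⁻¹ are {e, c², cd, cd⁻¹}.

Answer: {e, c², cd, cd⁻¹}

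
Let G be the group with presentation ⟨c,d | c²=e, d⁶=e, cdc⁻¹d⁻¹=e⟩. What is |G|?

Enumerate words in the generators, reducing via the relations: the distinct elements are
  {c, d, e, cd, d², d³, d⁴, d⁵, cd², cd³, cd⁴, cd⁵}.
No further products give new elements, so |G| = 12.

Answer: 12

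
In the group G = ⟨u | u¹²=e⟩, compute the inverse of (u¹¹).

The order of (u¹¹) is 12 (smallest k with (u¹¹)ᵏ = e), so (u¹¹)⁻¹ = (u¹¹)¹¹ = u.
Check: (u¹¹) · u → (u¹¹) · u = e, giving e as required.

Answer: u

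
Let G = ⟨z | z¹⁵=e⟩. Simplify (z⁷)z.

Compute (z⁷) · z by multiplying left to right and reducing via the relations at each step:
  (z⁷) · z = z⁸

Answer: z⁸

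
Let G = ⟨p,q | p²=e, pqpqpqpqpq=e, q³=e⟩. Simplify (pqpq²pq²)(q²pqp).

Compute (pqpq²pq²) · (q²pqp) by multiplying left to right and reducing via the relations at each step:
  (pqpq²pq²) · q² = pqpq²pq
  (pqpq²pq) · p = pqpq²pqp
  (pqpq²pqp) · q = pqpq²pqpq
  (pqpq²pqpq) · p = q²pq²pqpq²

Answer: q²pq²pqpq²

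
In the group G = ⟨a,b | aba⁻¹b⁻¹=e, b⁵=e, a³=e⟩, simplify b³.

Compute successive powers of b, reducing at each step:
  b²: b · b = b²
  b³: (b²) · b = b³

Answer: b³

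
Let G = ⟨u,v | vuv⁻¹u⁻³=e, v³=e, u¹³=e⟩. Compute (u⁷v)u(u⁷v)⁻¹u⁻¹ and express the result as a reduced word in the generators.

[(u⁷v), u] = (u⁷v)·u·(u⁷v)⁻¹·u⁻¹.
  (u⁷v) · u = u¹⁰v
  (u¹⁰v) · (u²v²) = u³
  (u³) · (u¹²) = u²

Answer: u²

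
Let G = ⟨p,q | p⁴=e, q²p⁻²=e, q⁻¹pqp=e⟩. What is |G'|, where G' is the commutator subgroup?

G' = [G, G] is generated by all commutators. The generator-pair commutators are: [p, q] = p².
The subgroup they normally generate is {e, p²}, of order 2.
Check: |G/G'| = 8/2 = 4 is the order of the abelianisation.

Answer: 2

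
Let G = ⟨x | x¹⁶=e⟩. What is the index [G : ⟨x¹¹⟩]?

First find ord(x¹¹) by computing successive powers:
  (x¹¹)¹ = x¹¹, (x¹¹)² = x⁶, (x¹¹)³ = x, (x¹¹)⁴ = x¹², (x¹¹)⁵ = x⁷, (x¹¹)⁶ = x², (x¹¹)⁷ = x¹³, (x¹¹)⁸ = x⁸, (x¹¹)⁹ = x³, (x¹¹)¹⁰ = x¹⁴, (x¹¹)¹¹ = x⁹, (x¹¹)¹² = x⁴, (x¹¹)¹³ = x¹⁵, (x¹¹)¹⁴ = x¹⁰, (x¹¹)¹⁵ = x⁵, (x¹¹)¹⁶ = e.
So |⟨x¹¹⟩| = ord(x¹¹) = 16. With |G| = 16, by Lagrange [G : ⟨x¹¹⟩] = 16/16 = 1.

Answer: 1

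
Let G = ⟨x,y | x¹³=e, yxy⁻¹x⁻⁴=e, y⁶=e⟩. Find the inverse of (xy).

The order of (xy) is 6 (smallest k with (xy)ᵏ = e), so (xy)⁻¹ = (xy)⁵ = x³y⁵.
Check: (xy) · (x³y⁵) → (xy) · x³ = y;   y · y⁵ = e, giving e as required.

Answer: x³y⁵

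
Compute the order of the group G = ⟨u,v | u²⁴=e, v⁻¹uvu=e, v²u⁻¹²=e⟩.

Enumerate words in the generators, reducing via the relations: the distinct elements are
  {e, u, v, uv, u², u³, u⁴, u⁵, u⁶, u⁷, u⁸, u⁹, u²v, u²², u²³, u²¹, u²⁰, u³v, u¹², u¹³, u¹¹, u¹⁰, u¹⁴, u¹⁵, u¹⁶, u¹⁷, u¹⁸, u¹⁹, u⁴v, u⁵v, u⁶v, u⁷v, u⁸v, u⁹v, v⁻¹, uv⁻¹, u¹¹v, u¹⁰v, u²v⁻¹, u³v⁻¹, u⁴v⁻¹, u⁵v⁻¹, u⁶v⁻¹, u⁷v⁻¹, u⁸v⁻¹, u⁹v⁻¹, u¹¹v⁻¹, u¹⁰v⁻¹}.
No further products give new elements, so |G| = 48.

Answer: 48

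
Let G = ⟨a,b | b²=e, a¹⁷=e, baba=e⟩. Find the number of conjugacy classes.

The conjugacy classes (representative and size) are:
  [e] (size 1), [a¹⁶] (size 2), [a²] (size 2), [a³] (size 2), [a¹³] (size 2), [a¹²] (size 2), [a⁶] (size 2), [a¹⁰] (size 2), [a⁹] (size 2), [a⁷b] (size 17).
Class equation: 1 + 2 + 2 + 2 + 2 + 2 + 2 + 2 + 2 + 17 = 34 = |G|. So G has 10 conjugacy classes.

Answer: 10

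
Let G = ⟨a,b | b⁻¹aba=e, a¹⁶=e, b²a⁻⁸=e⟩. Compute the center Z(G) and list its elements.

An element z ∈ Z(G) iff z commutes with every generator.
For example a⁸ is central: (a⁸)·a = a⁹ = a·(a⁸); (a⁸)·b = b⁻¹ = b·(a⁸).
Whereas a ∉ Z(G) since a·b = ab ≠ a⁷b⁻¹ = b·a.
Checking each of the 32 elements this way gives Z(G) = {e, a⁸}, of order 2.

Answer: {e, a⁸}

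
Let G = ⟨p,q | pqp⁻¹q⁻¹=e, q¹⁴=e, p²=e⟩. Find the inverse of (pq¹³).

The order of (pq¹³) is 14 (smallest k with (pq¹³)ᵏ = e), so (pq¹³)⁻¹ = (pq¹³)¹³ = pq.
Check: (pq¹³) · (pq) → (pq¹³) · p = q¹³;   (q¹³) · q = e, giving e as required.

Answer: pq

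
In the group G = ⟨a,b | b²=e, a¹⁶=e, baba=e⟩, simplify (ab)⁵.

Compute successive powers of (ab), reducing at each step:
  (ab)²: (ab) · a = b;   b · b = e
  (ab)³: e · a = a;   a · b = ab
  (ab)⁴: (ab) · a = b;   b · b = e
  (ab)⁵: e · a = a;   a · b = ab

Answer: ab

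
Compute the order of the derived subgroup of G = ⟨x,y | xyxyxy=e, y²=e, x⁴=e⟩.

G' = [G, G] is generated by all commutators. The generator-pair commutators are: [x, y] = x²yx.
The subgroup they normally generate is {e, x², xy, yx³, x²yx, x³y, x²yx³, yx, xyx², yx²y, x²yx²y, x³yx²}, of order 12.
Check: |G/G'| = 24/12 = 2 is the order of the abelianisation.

Answer: 12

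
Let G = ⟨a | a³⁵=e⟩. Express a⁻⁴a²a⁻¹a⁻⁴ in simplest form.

Multiply left to right, reducing at each step:
  (a³¹) · a² = a³³
  (a³³) · a⁻¹ = a³²
  (a³²) · a⁻⁴ = a²⁸

Answer: a²⁸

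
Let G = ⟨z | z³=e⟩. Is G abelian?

G has a single generator, so G is cyclic and hence abelian.

Answer: Yes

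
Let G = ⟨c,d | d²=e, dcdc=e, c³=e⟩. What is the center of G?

An element z ∈ Z(G) iff z commutes with every generator.
For example e is central: e·c = c = c·e; e·d = d = d·e.
Whereas c ∉ Z(G) since c·d = cd ≠ c²d = d·c.
Checking each of the 6 elements this way gives Z(G) = {e}, of order 1.

Answer: {e}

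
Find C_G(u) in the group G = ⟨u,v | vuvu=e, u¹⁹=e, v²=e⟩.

⟨u⟩ ⊆ C_G(u) since powers of u commute with u; so |C_G(u)| ≥ |⟨u⟩| = 19.
By orbit–stabilizer, |C_G(u)| = |G| / |conj. class of u| = 38 / 2 = 19.
The 19 elements commuting with u are {e, u, u², u³, u⁴, u⁵, u⁶, u⁷, u⁸, u⁹, u¹⁰, u¹¹, u¹², u¹³, u¹⁴, u¹⁵, u¹⁶, u¹⁷, u¹⁸}.

Answer: {e, u, u², u³, u⁴, u⁵, u⁶, u⁷, u⁸, u⁹, u¹⁰, u¹¹, u¹², u¹³, u¹⁴, u¹⁵, u¹⁶, u¹⁷, u¹⁸}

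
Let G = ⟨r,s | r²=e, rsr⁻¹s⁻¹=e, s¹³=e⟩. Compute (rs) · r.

Compute (rs) · r by multiplying left to right and reducing via the relations at each step:
  (rs) · r = s

Answer: s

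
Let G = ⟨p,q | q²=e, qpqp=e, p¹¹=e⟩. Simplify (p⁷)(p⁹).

Compute (p⁷) · (p⁹) by multiplying left to right and reducing via the relations at each step:
  (p⁷) · p⁹ = p⁵

Answer: p⁵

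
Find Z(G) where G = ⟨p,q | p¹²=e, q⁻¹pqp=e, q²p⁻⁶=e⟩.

An element z ∈ Z(G) iff z commutes with every generator.
For example p⁶ is central: (p⁶)·p = p⁷ = p·(p⁶); (p⁶)·q = q⁻¹ = q·(p⁶).
Whereas p ∉ Z(G) since p·q = pq ≠ p⁵q⁻¹ = q·p.
Checking each of the 24 elements this way gives Z(G) = {e, p⁶}, of order 2.

Answer: {e, p⁶}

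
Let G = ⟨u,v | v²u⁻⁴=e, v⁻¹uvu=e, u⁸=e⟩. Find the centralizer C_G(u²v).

⟨u²v⟩ ⊆ C_G(u²v) since powers of u²v commute with u²v; so |C_G(u²v)| ≥ |⟨u²v⟩| = 4.
By orbit–stabilizer, |C_G(u²v)| = |G| / |conj. class of u²v| = 16 / 4 = 4.
The 4 elements commuting with u²v are {e, u⁴, u²v, u²v⁻¹}.

Answer: {e, u⁴, u²v, u²v⁻¹}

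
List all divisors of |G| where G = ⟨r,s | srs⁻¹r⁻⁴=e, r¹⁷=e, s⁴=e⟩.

|G| = 68 = 2² · 17. By Lagrange's theorem the order of any subgroup divides 68; the divisors of 68 are 1, 2, 4, 17, 34, 68.

Answer: 1, 2, 4, 17, 34, 68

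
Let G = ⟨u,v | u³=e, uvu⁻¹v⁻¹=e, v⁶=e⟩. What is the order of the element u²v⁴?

Compute successive powers until reaching e:
  (u²v⁴)¹ = u²v⁴, (u²v⁴)² = uv², (u²v⁴)³ = e.
The smallest positive k with (u²v⁴)ᵏ = e is 3.

Answer: 3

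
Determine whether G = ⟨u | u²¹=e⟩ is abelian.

G has a single generator, so G is cyclic and hence abelian.

Answer: Yes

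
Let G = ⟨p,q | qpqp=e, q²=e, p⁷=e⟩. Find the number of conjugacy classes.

The conjugacy classes (representative and size) are:
  [e] (size 1), [p⁶] (size 2), [p⁵] (size 2), [p⁴] (size 2), [pq] (size 7).
Class equation: 1 + 2 + 2 + 2 + 7 = 14 = |G|. So G has 5 conjugacy classes.

Answer: 5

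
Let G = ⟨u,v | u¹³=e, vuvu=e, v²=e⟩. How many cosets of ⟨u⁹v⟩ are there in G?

First find ord(u⁹v) by computing successive powers:
  (u⁹v)¹ = u⁹v, (u⁹v)² = e.
So |⟨u⁹v⟩| = ord(u⁹v) = 2. With |G| = 26, by Lagrange [G : ⟨u⁹v⟩] = 26/2 = 13.

Answer: 13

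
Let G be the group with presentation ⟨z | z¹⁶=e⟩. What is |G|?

G is generated by a single element, so G is cyclic. The relator gives z¹⁶ = e and no smaller power is forced to be e, so the 16 powers {e, z, z², z³, z⁴, z⁵, z⁶, z⁷, z⁸, z⁹, z¹², z¹³, z¹¹, z¹⁰, z¹⁴, z¹⁵} are distinct. Hence |G| = 16.

Answer: 16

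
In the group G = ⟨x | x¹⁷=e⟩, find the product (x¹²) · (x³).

Compute (x¹²) · (x³) by multiplying left to right and reducing via the relations at each step:
  (x¹²) · x³ = x¹⁵

Answer: x¹⁵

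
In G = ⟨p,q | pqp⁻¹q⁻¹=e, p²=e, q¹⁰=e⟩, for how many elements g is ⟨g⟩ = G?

⟨g⟩ = G would require ord(g) = |G| = 20, but the maximum element order in G is 10 < 20. So G is not cyclic and no single element generates it: the count is 0.

Answer: 0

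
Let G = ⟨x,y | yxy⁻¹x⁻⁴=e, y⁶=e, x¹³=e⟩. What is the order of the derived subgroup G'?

G' = [G, G] is generated by all commutators. The generator-pair commutators are: [x, y] = x¹⁰.
The subgroup they normally generate is {e, x, x², x³, x⁴, x⁵, x⁶, x⁷, x⁸, x⁹, x¹⁰, x¹¹, x¹²}, of order 13.
Check: |G/G'| = 78/13 = 6 is the order of the abelianisation.

Answer: 13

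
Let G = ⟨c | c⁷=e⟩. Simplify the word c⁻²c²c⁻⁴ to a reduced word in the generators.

Multiply left to right, reducing at each step:
  (c⁵) · c² = e
  e · c⁻⁴ = c³

Answer: c³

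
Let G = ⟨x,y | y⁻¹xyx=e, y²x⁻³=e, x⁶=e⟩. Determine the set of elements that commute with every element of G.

An element z ∈ Z(G) iff z commutes with every generator.
For example x³ is central: (x³)·x = x⁴ = x·(x³); (x³)·y = y⁻¹ = y·(x³).
Whereas x ∉ Z(G) since x·y = xy ≠ x²y⁻¹ = y·x.
Checking each of the 12 elements this way gives Z(G) = {e, x³}, of order 2.

Answer: {e, x³}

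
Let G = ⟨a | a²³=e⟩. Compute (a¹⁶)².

Compute successive powers of (a¹⁶), reducing at each step:
  (a¹⁶)²: (a¹⁶) · a¹⁶ = a⁹

Answer: a⁹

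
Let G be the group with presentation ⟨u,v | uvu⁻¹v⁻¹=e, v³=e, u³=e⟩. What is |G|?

Enumerate words in the generators, reducing via the relations: the distinct elements are
  {e, u, v, uv, u², v², uv², u²v, u²v²}.
No further products give new elements, so |G| = 9.

Answer: 9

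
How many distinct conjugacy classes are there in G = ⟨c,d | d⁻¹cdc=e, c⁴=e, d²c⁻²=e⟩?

The conjugacy classes (representative and size) are:
  [e] (size 1), [c³] (size 2), [c²] (size 1), [d⁻¹] (size 2), [cd⁻¹] (size 2).
Class equation: 1 + 2 + 1 + 2 + 2 = 8 = |G|. So G has 5 conjugacy classes.

Answer: 5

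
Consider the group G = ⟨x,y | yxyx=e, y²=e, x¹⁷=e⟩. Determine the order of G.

Enumerate words in the generators, reducing via the relations: the distinct elements are
  {e, x, y, xy, x², x³, x⁴, x⁵, x⁶, x⁷, x⁸, x⁹, x²y, x³y, x¹², x¹³, x¹¹, x¹⁰, x¹⁴, x¹⁵, x¹⁶, x⁴y, x⁵y, x⁶y, x⁷y, x⁸y, x⁹y, x¹²y, x¹³y, x¹¹y, x¹⁰y, x¹⁴y, x¹⁵y, x¹⁶y}.
No further products give new elements, so |G| = 34.

Answer: 34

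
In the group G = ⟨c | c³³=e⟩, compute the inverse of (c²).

The order of (c²) is 33 (smallest k with (c²)ᵏ = e), so (c²)⁻¹ = (c²)³² = c³¹.
Check: (c²) · (c³¹) → (c²) · c³¹ = e, giving e as required.

Answer: c³¹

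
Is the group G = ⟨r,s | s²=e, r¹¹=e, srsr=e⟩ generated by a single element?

Every cyclic group is abelian. But r·s = rs while s·r = r¹⁰s, so r·s ≠ s·r and G is not abelian. Hence G is not cyclic.

Answer: No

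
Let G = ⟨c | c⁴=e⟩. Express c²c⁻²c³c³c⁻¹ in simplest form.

Multiply left to right, reducing at each step:
  (c²) · c⁻² = e
  e · c³ = c³
  (c³) · c³ = c²
  (c²) · c⁻¹ = c

Answer: c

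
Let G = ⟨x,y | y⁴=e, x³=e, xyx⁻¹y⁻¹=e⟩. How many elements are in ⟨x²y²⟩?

|⟨x²y²⟩| equals the order of x²y². Compute successive powers until reaching e:
  (x²y²)¹ = x²y², (x²y²)² = x, (x²y²)³ = y², (x²y²)⁴ = x², (x²y²)⁵ = xy², (x²y²)⁶ = e.
The smallest positive k with (x²y²)ᵏ = e is 6, so |⟨x²y²⟩| = 6.

Answer: 6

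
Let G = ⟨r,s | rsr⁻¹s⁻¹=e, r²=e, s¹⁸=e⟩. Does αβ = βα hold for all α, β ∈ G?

Each pair of generators commutes: r·s = rs = s·r. Since the generators pairwise commute, every element of G commutes with every other, so G is abelian.

Answer: Yes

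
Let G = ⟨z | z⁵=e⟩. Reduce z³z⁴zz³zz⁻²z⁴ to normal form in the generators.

Multiply left to right, reducing at each step:
  (z³) · z⁴ = z²
  (z²) · z = z³
  (z³) · z³ = z
  z · z = z²
  (z²) · z⁻² = e
  e · z⁴ = z⁴

Answer: z⁴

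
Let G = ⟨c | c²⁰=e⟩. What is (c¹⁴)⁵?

Compute successive powers of (c¹⁴), reducing at each step:
  (c¹⁴)²: (c¹⁴) · c¹⁴ = c⁸
  (c¹⁴)³: (c⁸) · c¹⁴ = c²
  (c¹⁴)⁴: (c²) · c¹⁴ = c¹⁶
  (c¹⁴)⁵: (c¹⁶) · c¹⁴ = c¹⁰

Answer: c¹⁰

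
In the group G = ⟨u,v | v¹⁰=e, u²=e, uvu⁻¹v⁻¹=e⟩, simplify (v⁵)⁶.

Compute successive powers of (v⁵), reducing at each step:
  (v⁵)²: (v⁵) · v⁵ = e
  (v⁵)³: e · v⁵ = v⁵
  (v⁵)⁴: (v⁵) · v⁵ = e
  (v⁵)⁵: e · v⁵ = v⁵
  (v⁵)⁶: (v⁵) · v⁵ = e

Answer: e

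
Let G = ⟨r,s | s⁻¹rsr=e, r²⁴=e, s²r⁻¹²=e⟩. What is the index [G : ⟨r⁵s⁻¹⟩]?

First find ord(r⁵s⁻¹) by computing successive powers:
  (r⁵s⁻¹)¹ = r⁵s⁻¹, (r⁵s⁻¹)² = r¹², (r⁵s⁻¹)³ = r⁵s, (r⁵s⁻¹)⁴ = e.
So |⟨r⁵s⁻¹⟩| = ord(r⁵s⁻¹) = 4. With |G| = 48, by Lagrange [G : ⟨r⁵s⁻¹⟩] = 48/4 = 12.

Answer: 12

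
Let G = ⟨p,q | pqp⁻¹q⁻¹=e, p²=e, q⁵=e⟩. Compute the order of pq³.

Compute successive powers until reaching e:
  (pq³)¹ = pq³, (pq³)² = q, (pq³)³ = pq⁴, (pq³)⁴ = q², (pq³)⁵ = p, (pq³)⁶ = q³, (pq³)⁷ = pq, (pq³)⁸ = q⁴, (pq³)⁹ = pq², (pq³)¹⁰ = e.
The smallest positive k with (pq³)ᵏ = e is 10.

Answer: 10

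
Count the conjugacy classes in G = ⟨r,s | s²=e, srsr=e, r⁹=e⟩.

The conjugacy classes (representative and size) are:
  [e] (size 1), [r⁸] (size 2), [r⁷] (size 2), [r⁶] (size 2), [r⁵] (size 2), [r⁴s] (size 9).
Class equation: 1 + 2 + 2 + 2 + 2 + 9 = 18 = |G|. So G has 6 conjugacy classes.

Answer: 6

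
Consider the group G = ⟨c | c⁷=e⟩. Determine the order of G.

G is generated by a single element, so G is cyclic. The relator gives c⁷ = e and no smaller power is forced to be e, so the 7 powers {c, e, c², c³, c⁴, c⁵, c⁶} are distinct. Hence |G| = 7.

Answer: 7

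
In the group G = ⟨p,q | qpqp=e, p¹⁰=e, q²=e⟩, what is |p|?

Compute successive powers until reaching e:
  p¹ = p, p² = p², p³ = p³, p⁴ = p⁴, p⁵ = p⁵, p⁶ = p⁶, p⁷ = p⁷, p⁸ = p⁸, p⁹ = p⁹, p¹⁰ = e.
The smallest positive k with pᵏ = e is 10.

Answer: 10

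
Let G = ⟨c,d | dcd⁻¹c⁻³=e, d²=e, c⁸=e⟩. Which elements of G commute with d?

⟨d⟩ ⊆ C_G(d) since powers of d commute with d; so |C_G(d)| ≥ |⟨d⟩| = 2.
By orbit–stabilizer, |C_G(d)| = |G| / |conj. class of d| = 16 / 4 = 4.
The 4 elements commuting with d are {e, c⁴, d, c⁴d}.

Answer: {e, c⁴, d, c⁴d}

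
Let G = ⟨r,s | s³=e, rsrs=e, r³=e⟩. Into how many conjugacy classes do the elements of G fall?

The conjugacy classes (representative and size) are:
  [e] (size 1), [sr²] (size 4), [s²r] (size 4), [r²s²] (size 3).
Class equation: 1 + 4 + 4 + 3 = 12 = |G|. So G has 4 conjugacy classes.

Answer: 4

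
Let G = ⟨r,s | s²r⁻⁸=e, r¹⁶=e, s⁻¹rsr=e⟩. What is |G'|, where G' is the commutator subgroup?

G' = [G, G] is generated by all commutators. The generator-pair commutators are: [r, s] = r².
The subgroup they normally generate is {e, r², r⁴, r⁶, r⁸, r¹⁰, r¹², r¹⁴}, of order 8.
Check: |G/G'| = 32/8 = 4 is the order of the abelianisation.

Answer: 8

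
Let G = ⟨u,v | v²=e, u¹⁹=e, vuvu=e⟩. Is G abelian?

u·v = uv but v·u = u¹⁸v, so u·v ≠ v·u and G is not abelian.

Answer: No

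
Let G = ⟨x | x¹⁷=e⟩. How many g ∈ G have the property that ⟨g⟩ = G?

G is cyclic of order 17. An element generates G iff its order is 17, and a cyclic group of order 17 has exactly φ(17) = 16 such elements.

Answer: 16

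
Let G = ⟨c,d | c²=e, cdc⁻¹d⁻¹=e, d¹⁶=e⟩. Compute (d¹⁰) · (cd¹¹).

Compute (d¹⁰) · (cd¹¹) by multiplying left to right and reducing via the relations at each step:
  (d¹⁰) · c = cd¹⁰
  (cd¹⁰) · d¹¹ = cd⁵

Answer: cd⁵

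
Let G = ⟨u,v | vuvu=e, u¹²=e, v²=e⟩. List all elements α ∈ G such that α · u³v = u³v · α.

⟨u³v⟩ ⊆ C_G(u³v) since powers of u³v commute with u³v; so |C_G(u³v)| ≥ |⟨u³v⟩| = 2.
By orbit–stabilizer, |C_G(u³v)| = |G| / |conj. class of u³v| = 24 / 6 = 4.
The 4 elements commuting with u³v are {e, u⁶, u³v, u⁹v}.

Answer: {e, u⁶, u³v, u⁹v}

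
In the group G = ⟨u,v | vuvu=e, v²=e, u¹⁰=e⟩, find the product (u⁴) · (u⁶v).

Compute (u⁴) · (u⁶v) by multiplying left to right and reducing via the relations at each step:
  (u⁴) · u⁶ = e
  e · v = v

Answer: v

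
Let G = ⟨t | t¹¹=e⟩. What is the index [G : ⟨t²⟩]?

First find ord(t²) by computing successive powers:
  (t²)¹ = t², (t²)² = t⁴, (t²)³ = t⁶, (t²)⁴ = t⁸, (t²)⁵ = t¹⁰, (t²)⁶ = t, (t²)⁷ = t³, (t²)⁸ = t⁵, (t²)⁹ = t⁷, (t²)¹⁰ = t⁹, (t²)¹¹ = e.
So |⟨t²⟩| = ord(t²) = 11. With |G| = 11, by Lagrange [G : ⟨t²⟩] = 11/11 = 1.

Answer: 1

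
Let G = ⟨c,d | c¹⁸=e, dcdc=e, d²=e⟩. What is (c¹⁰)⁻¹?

The order of (c¹⁰) is 9 (smallest k with (c¹⁰)ᵏ = e), so (c¹⁰)⁻¹ = (c¹⁰)⁸ = c⁸.
Check: (c¹⁰) · (c⁸) → (c¹⁰) · c⁸ = e, giving e as required.

Answer: c⁸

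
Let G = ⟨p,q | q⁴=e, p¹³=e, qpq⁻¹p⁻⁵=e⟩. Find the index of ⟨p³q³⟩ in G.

First find ord(p³q³) by computing successive powers:
  (p³q³)¹ = p³q³, (p³q³)² = pq², (p³q³)³ = p¹¹q, (p³q³)⁴ = e.
So |⟨p³q³⟩| = ord(p³q³) = 4. With |G| = 52, by Lagrange [G : ⟨p³q³⟩] = 52/4 = 13.

Answer: 13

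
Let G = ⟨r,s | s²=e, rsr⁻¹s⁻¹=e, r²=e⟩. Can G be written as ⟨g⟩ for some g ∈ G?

|G| = 4, but the maximum element order in G is 2 < 4. No single element generates all of G, so G is not cyclic.

Answer: No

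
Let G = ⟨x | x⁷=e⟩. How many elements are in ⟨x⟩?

|⟨x⟩| equals the order of x. Compute successive powers until reaching e:
  x¹ = x, x² = x², x³ = x³, x⁴ = x⁴, x⁵ = x⁵, x⁶ = x⁶, x⁷ = e.
The smallest positive k with xᵏ = e is 7, so |⟨x⟩| = 7.

Answer: 7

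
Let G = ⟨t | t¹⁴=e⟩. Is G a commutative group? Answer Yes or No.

G has a single generator, so G is cyclic and hence abelian.

Answer: Yes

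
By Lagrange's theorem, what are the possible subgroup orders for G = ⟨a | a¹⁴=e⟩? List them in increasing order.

|G| = 14 = 2 · 7. By Lagrange's theorem the order of any subgroup divides 14; the divisors of 14 are 1, 2, 7, 14.

Answer: 1, 2, 7, 14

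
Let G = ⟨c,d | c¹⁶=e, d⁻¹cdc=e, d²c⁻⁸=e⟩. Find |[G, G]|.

G' = [G, G] is generated by all commutators. The generator-pair commutators are: [c, d] = c².
The subgroup they normally generate is {e, c², c⁴, c⁶, c⁸, c¹⁰, c¹², c¹⁴}, of order 8.
Check: |G/G'| = 32/8 = 4 is the order of the abelianisation.

Answer: 8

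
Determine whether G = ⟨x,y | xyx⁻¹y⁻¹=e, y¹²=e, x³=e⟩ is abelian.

Each pair of generators commutes: x·y = xy = y·x. Since the generators pairwise commute, every element of G commutes with every other, so G is abelian.

Answer: Yes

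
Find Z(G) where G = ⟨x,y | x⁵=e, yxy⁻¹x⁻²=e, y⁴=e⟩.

An element z ∈ Z(G) iff z commutes with every generator.
For example e is central: e·x = x = x·e; e·y = y = y·e.
Whereas x ∉ Z(G) since x·y = xy ≠ x²y = y·x.
Checking each of the 20 elements this way gives Z(G) = {e}, of order 1.

Answer: {e}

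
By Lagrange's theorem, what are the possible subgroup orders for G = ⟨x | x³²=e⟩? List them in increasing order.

|G| = 32 = 2⁵. By Lagrange's theorem the order of any subgroup divides 32; the divisors of 32 are 1, 2, 4, 8, 16, 32.

Answer: 1, 2, 4, 8, 16, 32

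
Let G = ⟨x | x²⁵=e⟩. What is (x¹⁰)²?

Compute successive powers of (x¹⁰), reducing at each step:
  (x¹⁰)²: (x¹⁰) · x¹⁰ = x²⁰

Answer: x²⁰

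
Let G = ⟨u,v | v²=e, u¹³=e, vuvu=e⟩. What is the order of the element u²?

Compute successive powers until reaching e:
  (u²)¹ = u², (u²)² = u⁴, (u²)³ = u⁶, (u²)⁴ = u⁸, (u²)⁵ = u¹⁰, (u²)⁶ = u¹², (u²)⁷ = u, (u²)⁸ = u³, (u²)⁹ = u⁵, (u²)¹⁰ = u⁷, (u²)¹¹ = u⁹, (u²)¹² = u¹¹, (u²)¹³ = e.
The smallest positive k with (u²)ᵏ = e is 13.

Answer: 13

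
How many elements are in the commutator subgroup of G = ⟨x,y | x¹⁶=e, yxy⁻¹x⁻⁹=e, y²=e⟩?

G' = [G, G] is generated by all commutators. The generator-pair commutators are: [x, y] = x⁸.
The subgroup they normally generate is {e, x⁸}, of order 2.
Check: |G/G'| = 32/2 = 16 is the order of the abelianisation.

Answer: 2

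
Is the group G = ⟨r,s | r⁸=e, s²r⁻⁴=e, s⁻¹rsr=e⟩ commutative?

r·s = rs but s·r = r³s⁻¹, so r·s ≠ s·r and G is not abelian.

Answer: No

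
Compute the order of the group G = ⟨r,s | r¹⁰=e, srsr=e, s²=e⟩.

Enumerate words in the generators, reducing via the relations: the distinct elements are
  {e, r, s, rs, r², r³, r⁴, r⁵, r⁶, r⁷, r⁸, r⁹, r²s, r³s, r⁴s, r⁵s, r⁶s, r⁷s, r⁸s, r⁹s}.
No further products give new elements, so |G| = 20.

Answer: 20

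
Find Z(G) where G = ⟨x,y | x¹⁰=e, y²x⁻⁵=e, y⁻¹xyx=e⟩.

An element z ∈ Z(G) iff z commutes with every generator.
For example x⁵ is central: (x⁵)·x = x⁶ = x·(x⁵); (x⁵)·y = y⁻¹ = y·(x⁵).
Whereas x ∉ Z(G) since x·y = xy ≠ x⁴y⁻¹ = y·x.
Checking each of the 20 elements this way gives Z(G) = {e, x⁵}, of order 2.

Answer: {e, x⁵}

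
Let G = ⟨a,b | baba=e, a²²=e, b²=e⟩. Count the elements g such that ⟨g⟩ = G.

⟨g⟩ = G would require ord(g) = |G| = 44, but the maximum element order in G is 22 < 44. So G is not cyclic and no single element generates it: the count is 0.

Answer: 0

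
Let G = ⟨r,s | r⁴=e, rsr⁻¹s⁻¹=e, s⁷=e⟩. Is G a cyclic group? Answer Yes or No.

|G| = 28. The element rs has order 28 (its powers give 28 distinct elements), so ⟨rs⟩ = G and G is cyclic.

Answer: Yes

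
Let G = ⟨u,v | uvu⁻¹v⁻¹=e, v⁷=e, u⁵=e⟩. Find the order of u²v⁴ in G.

Compute successive powers until reaching e:
  (u²v⁴)¹ = u²v⁴, (u²v⁴)² = u⁴v, (u²v⁴)³ = uv⁵, (u²v⁴)⁴ = u³v², (u²v⁴)⁵ = v⁶, (u²v⁴)⁶ = u²v³, (u²v⁴)⁷ = u⁴, (u²v⁴)⁸ = uv⁴, (u²v⁴)⁹ = u³v, (u²v⁴)¹⁰ = v⁵, (u²v⁴)¹¹ = u²v², (u²v⁴)¹² = u⁴v⁶, (u²v⁴)¹³ = uv³, (u²v⁴)¹⁴ = u³, (u²v⁴)¹⁵ = v⁴, (u²v⁴)¹⁶ = u²v, (u²v⁴)¹⁷ = u⁴v⁵, (u²v⁴)¹⁸ = uv², (u²v⁴)¹⁹ = u³v⁶, (u²v⁴)²⁰ = v³, (u²v⁴)²¹ = u², (u²v⁴)²² = u⁴v⁴, (u²v⁴)²³ = uv, (u²v⁴)²⁴ = u³v⁵, (u²v⁴)²⁵ = v², (u²v⁴)²⁶ = u²v⁶, (u²v⁴)²⁷ = u⁴v³, (u²v⁴)²⁸ = u, (u²v⁴)²⁹ = u³v⁴, (u²v⁴)³⁰ = v, (u²v⁴)³¹ = u²v⁵, (u²v⁴)³² = u⁴v², (u²v⁴)³³ = uv⁶, (u²v⁴)³⁴ = u³v³, (u²v⁴)³⁵ = e.
The smallest positive k with (u²v⁴)ᵏ = e is 35.

Answer: 35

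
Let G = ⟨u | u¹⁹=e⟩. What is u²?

Compute successive powers of u, reducing at each step:
  u²: u · u = u²

Answer: u²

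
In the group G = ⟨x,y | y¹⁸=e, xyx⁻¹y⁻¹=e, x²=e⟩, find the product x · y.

Compute x · y by multiplying left to right and reducing via the relations at each step:
  x · y = xy

Answer: xy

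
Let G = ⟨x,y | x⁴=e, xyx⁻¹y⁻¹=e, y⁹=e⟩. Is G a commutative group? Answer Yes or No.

Each pair of generators commutes: x·y = xy = y·x. Since the generators pairwise commute, every element of G commutes with every other, so G is abelian.

Answer: Yes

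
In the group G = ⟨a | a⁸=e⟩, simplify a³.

Compute successive powers of a, reducing at each step:
  a²: a · a = a²
  a³: (a²) · a = a³

Answer: a³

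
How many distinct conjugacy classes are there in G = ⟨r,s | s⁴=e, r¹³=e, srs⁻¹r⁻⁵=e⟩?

The conjugacy classes (representative and size) are:
  [e] (size 1), [r] (size 4), [r²] (size 4), [r⁹] (size 4), [r¹²s] (size 13), [r⁴s²] (size 13), [r¹²s³] (size 13).
Class equation: 1 + 4 + 4 + 4 + 13 + 13 + 13 = 52 = |G|. So G has 7 conjugacy classes.

Answer: 7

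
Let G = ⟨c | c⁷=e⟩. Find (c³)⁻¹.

The order of (c³) is 7 (smallest k with (c³)ᵏ = e), so (c³)⁻¹ = (c³)⁶ = c⁴.
Check: (c³) · (c⁴) → (c³) · c⁴ = e, giving e as required.

Answer: c⁴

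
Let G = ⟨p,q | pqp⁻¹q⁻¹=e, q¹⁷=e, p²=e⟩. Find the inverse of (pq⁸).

The order of (pq⁸) is 34 (smallest k with (pq⁸)ᵏ = e), so (pq⁸)⁻¹ = (pq⁸)³³ = pq⁹.
Check: (pq⁸) · (pq⁹) → (pq⁸) · p = q⁸;   (q⁸) · q⁹ = e, giving e as required.

Answer: pq⁹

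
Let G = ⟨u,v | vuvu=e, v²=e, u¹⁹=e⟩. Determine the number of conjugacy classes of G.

The conjugacy classes (representative and size) are:
  [e] (size 1), [u¹⁸] (size 2), [u²] (size 2), [u¹⁶] (size 2), [u⁴] (size 2), [u¹⁴] (size 2), [u¹³] (size 2), [u¹²] (size 2), [u⁸] (size 2), [u⁹] (size 2), [v] (size 19).
Class equation: 1 + 2 + 2 + 2 + 2 + 2 + 2 + 2 + 2 + 2 + 19 = 38 = |G|. So G has 11 conjugacy classes.

Answer: 11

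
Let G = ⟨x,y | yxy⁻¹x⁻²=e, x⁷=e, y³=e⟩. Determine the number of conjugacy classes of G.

The conjugacy classes (representative and size) are:
  [e] (size 1), [x²] (size 3), [x⁵] (size 3), [y] (size 7), [y²] (size 7).
Class equation: 1 + 3 + 3 + 7 + 7 = 21 = |G|. So G has 5 conjugacy classes.

Answer: 5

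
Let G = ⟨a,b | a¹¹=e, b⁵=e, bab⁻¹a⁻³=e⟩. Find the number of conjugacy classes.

The conjugacy classes (representative and size) are:
  [e] (size 1), [a³] (size 5), [a⁶] (size 5), [a⁷b] (size 11), [a⁹b²] (size 11), [a⁷b³] (size 11), [a⁷b⁴] (size 11).
Class equation: 1 + 5 + 5 + 11 + 11 + 11 + 11 = 55 = |G|. So G has 7 conjugacy classes.

Answer: 7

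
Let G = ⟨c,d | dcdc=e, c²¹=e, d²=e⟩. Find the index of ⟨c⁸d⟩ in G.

First find ord(c⁸d) by computing successive powers:
  (c⁸d)¹ = c⁸d, (c⁸d)² = e.
So |⟨c⁸d⟩| = ord(c⁸d) = 2. With |G| = 42, by Lagrange [G : ⟨c⁸d⟩] = 42/2 = 21.

Answer: 21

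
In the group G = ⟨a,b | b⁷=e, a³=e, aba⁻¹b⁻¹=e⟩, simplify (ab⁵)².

Compute successive powers of (ab⁵), reducing at each step:
  (ab⁵)²: (ab⁵) · a = a²b⁵;   (a²b⁵) · b⁵ = a²b³

Answer: a²b³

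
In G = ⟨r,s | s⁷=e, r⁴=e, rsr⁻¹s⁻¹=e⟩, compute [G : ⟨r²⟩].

First find ord(r²) by computing successive powers:
  (r²)¹ = r², (r²)² = e.
So |⟨r²⟩| = ord(r²) = 2. With |G| = 28, by Lagrange [G : ⟨r²⟩] = 28/2 = 14.

Answer: 14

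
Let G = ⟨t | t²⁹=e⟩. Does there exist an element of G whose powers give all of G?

|G| = 29. The element t has order 29 (its powers give 29 distinct elements), so ⟨t⟩ = G and G is cyclic.

Answer: Yes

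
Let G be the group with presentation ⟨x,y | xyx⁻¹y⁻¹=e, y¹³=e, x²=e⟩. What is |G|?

Enumerate words in the generators, reducing via the relations: the distinct elements are
  {e, x, y, xy, y², y³, y⁴, y⁵, y⁶, y⁷, y⁸, y⁹, xy², xy³, xy⁴, xy⁵, xy⁶, xy⁷, xy⁸, xy⁹, y¹², y¹¹, y¹⁰, xy¹², xy¹¹, xy¹⁰}.
No further products give new elements, so |G| = 26.

Answer: 26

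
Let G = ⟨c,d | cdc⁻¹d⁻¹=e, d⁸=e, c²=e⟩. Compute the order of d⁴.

Compute successive powers until reaching e:
  (d⁴)¹ = d⁴, (d⁴)² = e.
The smallest positive k with (d⁴)ᵏ = e is 2.

Answer: 2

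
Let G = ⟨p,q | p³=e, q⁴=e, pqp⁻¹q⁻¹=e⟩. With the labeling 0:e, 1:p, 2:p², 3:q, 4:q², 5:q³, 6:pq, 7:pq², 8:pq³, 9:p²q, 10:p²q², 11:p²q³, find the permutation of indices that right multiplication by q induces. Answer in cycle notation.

(0 3 4 5)(1 6 7 8)(2 9 10 11)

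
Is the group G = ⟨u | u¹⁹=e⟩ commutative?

G has a single generator, so G is cyclic and hence abelian.

Answer: Yes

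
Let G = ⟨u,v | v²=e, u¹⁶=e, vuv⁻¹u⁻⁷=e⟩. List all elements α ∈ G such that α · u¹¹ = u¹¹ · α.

⟨u¹¹⟩ ⊆ C_G(u¹¹) since powers of u¹¹ commute with u¹¹; so |C_G(u¹¹)| ≥ |⟨u¹¹⟩| = 16.
By orbit–stabilizer, |C_G(u¹¹)| = |G| / |conj. class of u¹¹| = 32 / 2 = 16.
The 16 elements commuting with u¹¹ are {e, u, u², u³, u⁴, u⁵, u⁶, u⁷, u⁸, u⁹, u¹⁰, u¹¹, u¹², u¹³, u¹⁴, u¹⁵}.

Answer: {e, u, u², u³, u⁴, u⁵, u⁶, u⁷, u⁸, u⁹, u¹⁰, u¹¹, u¹², u¹³, u¹⁴, u¹⁵}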